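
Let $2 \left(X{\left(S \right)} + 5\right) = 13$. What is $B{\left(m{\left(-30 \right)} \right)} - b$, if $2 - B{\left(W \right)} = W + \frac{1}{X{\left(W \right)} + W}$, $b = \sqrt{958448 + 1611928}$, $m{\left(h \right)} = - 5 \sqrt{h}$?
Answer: $\frac{- 120 \sqrt{535495} + 5 \sqrt{30} + 1504 i - 6 i \sqrt{642594}}{3 i + 10 \sqrt{30}} \approx -1601.2 + 27.35 i$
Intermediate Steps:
$X{\left(S \right)} = \frac{3}{2}$ ($X{\left(S \right)} = -5 + \frac{1}{2} \cdot 13 = -5 + \frac{13}{2} = \frac{3}{2}$)
$b = 2 \sqrt{642594}$ ($b = \sqrt{2570376} = 2 \sqrt{642594} \approx 1603.2$)
$B{\left(W \right)} = 2 - W - \frac{1}{\frac{3}{2} + W}$ ($B{\left(W \right)} = 2 - \left(W + \frac{1}{\frac{3}{2} + W}\right) = 2 - W - \frac{1}{\frac{3}{2} + W}$)
$B{\left(m{\left(-30 \right)} \right)} - b = \frac{4 - 5 \sqrt{-30} - 2 \left(- 5 \sqrt{-30}\right)^{2}}{3 + 2 \left(- 5 \sqrt{-30}\right)} - 2 \sqrt{642594} = \frac{4 - 5 i \sqrt{30} - 2 \left(- 5 i \sqrt{30}\right)^{2}}{3 + 2 \left(- 5 i \sqrt{30}\right)} - 2 \sqrt{642594} = \frac{4 - 5 i \sqrt{30} - -1500}{3 - 10 i \sqrt{30}} - 2 \sqrt{642594} = \frac{4 - 5 i \sqrt{30} + 1500}{3 - 10 i \sqrt{30}} - 2 \sqrt{642594} = \frac{1504 - 5 i \sqrt{30}}{3 - 10 i \sqrt{30}} - 2 \sqrt{642594} = - 2 \sqrt{642594} + \frac{1504 - 5 i \sqrt{30}}{3 - 10 i \sqrt{30}}$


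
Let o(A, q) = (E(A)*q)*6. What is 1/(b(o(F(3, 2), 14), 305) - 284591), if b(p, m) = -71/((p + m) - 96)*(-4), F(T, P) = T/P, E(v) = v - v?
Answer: -209/59479235 ≈ -3.5138e-6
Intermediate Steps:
E(v) = 0
o(A, q) = 0 (o(A, q) = (0*q)*6 = 0*6 = 0)
b(p, m) = 284/(-96 + m + p) (b(p, m) = -71/((m + p) - 96)*(-4) = -71/(-96 + m + p)*(-4) = 284/(-96 + m + p))
1/(b(o(F(3, 2), 14), 305) - 284591) = 1/(284/(-96 + 305 + 0) - 284591) = 1/(284/209 - 284591) = 1/(-59479235/209) = -209/59479235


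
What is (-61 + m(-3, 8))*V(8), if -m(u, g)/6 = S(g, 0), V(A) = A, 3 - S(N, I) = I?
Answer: -632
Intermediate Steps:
S(N, I) = 3 - I
m(u, g) = -18 (m(u, g) = -6*(3 - 1*0) = -6*(3 + 0) = -6*3 = -18)
(-61 + m(-3, 8))*V(8) = (-61 - 18)*8 = -79*8 = -632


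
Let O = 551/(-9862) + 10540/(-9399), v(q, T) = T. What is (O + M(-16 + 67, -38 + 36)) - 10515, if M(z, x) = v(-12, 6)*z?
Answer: -946411328371/92692938 ≈ -10210.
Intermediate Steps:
O = -109124329/92692938 (O = 551*(-1/9862) + 10540*(-1/9399) = -551/9862 - 10540/9399 = -109124329/92692938 ≈ -1.1773)
M(z, x) = 6*z
(O + M(-16 + 67, -38 + 36)) - 10515 = (-109124329/92692938 + 6*(-16 + 67)) - 10515 = (-109124329/92692938 + 6*51) - 10515 = (-109124329/92692938 + 306) - 10515 = 28254914699/92692938 - 10515 = -946411328371/92692938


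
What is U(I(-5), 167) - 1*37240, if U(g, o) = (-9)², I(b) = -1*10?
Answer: -37159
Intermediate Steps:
I(b) = -10
U(g, o) = 81
U(I(-5), 167) - 1*37240 = 81 - 1*37240 = 81 - 37240 = -37159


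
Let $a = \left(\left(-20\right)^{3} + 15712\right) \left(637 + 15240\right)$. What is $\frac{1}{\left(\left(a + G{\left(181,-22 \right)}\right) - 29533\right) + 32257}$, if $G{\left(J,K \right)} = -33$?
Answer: $\frac{1}{122446115} \approx 8.1669 \cdot 10^{-9}$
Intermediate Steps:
$a = 122443424$ ($a = \left(-8000 + 15712\right) 15877 = 7712 \cdot 15877 = 122443424$)
$\frac{1}{\left(\left(a + G{\left(181,-22 \right)}\right) - 29533\right) + 32257} = \frac{1}{\left(\left(122443424 - 33\right) - 29533\right) + 32257} = \frac{1}{\left(122443391 - 29533\right) + 32257} = \frac{1}{122413858 + 32257} = \frac{1}{122446115}$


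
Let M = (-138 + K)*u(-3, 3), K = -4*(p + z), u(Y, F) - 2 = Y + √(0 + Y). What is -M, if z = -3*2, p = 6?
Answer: -138 + 138*I*√3 ≈ -138.0 + 239.02*I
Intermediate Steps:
z = -6
u(Y, F) = 2 + Y + √Y (u(Y, F) = 2 + (Y + √(0 + Y)) = 2 + (Y + √Y) = 2 + Y + √Y)
K = 0 (K = -4*(6 - 6) = -4*0 = 0)
M = 138 - 138*I*√3 (M = (-138 + 0)*(2 - 3 + √(-3)) = -138*(2 - 3 + I*√3) = -138*(-1 + I*√3) = 138 - 138*I*√3 ≈ 138.0 - 239.02*I)
-M = -(138 - 138*I*√3) = -138 + 138*I*√3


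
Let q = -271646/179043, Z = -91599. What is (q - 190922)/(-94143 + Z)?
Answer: 17091759646/16627902453 ≈ 1.0279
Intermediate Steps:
q = -271646/179043 (q = -271646*1/179043 = -271646/179043 ≈ -1.5172)
(q - 190922)/(-94143 + Z) = (-271646/179043 - 190922)/(-94143 - 91599) = -34183519292/179043/(-185742) = -34183519292/179043*(-1/185742) = 17091759646/16627902453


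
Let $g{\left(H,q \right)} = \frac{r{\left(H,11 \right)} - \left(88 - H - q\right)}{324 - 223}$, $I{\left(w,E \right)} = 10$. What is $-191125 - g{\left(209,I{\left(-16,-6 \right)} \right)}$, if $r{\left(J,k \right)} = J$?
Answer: $- \frac{19303965}{101} \approx -1.9113 \cdot 10^{5}$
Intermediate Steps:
$g{\left(H,q \right)} = - \frac{88}{101} + \frac{q}{101} + \frac{2 H}{101}$ ($g{\left(H,q \right)} = \frac{H - \left(88 - H - q\right)}{324 - 223} = \frac{H - \left(88 - H - q\right)}{101} = \left(H + \left(-88 + H + q\right)\right) \frac{1}{101} = \left(-88 + q + 2 H\right) \frac{1}{101} = - \frac{88}{101} + \frac{q}{101} + \frac{2 H}{101}$)
$-191125 - g{\left(209,I{\left(-16,-6 \right)} \right)} = -191125 - \left(- \frac{88}{101} + \frac{1}{101} \cdot 10 + \frac{2}{101} \cdot 209\right) = -191125 - \left(- \frac{88}{101} + \frac{10}{101} + \frac{418}{101}\right) = -191125 - \frac{340}{101} = - \frac{19303965}{101}$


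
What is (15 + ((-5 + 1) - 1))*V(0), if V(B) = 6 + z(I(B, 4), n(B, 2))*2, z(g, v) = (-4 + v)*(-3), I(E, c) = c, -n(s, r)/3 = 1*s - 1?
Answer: 120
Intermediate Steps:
n(s, r) = 3 - 3*s (n(s, r) = -3*(1*s - 1) = -3*(s - 1) = -3*(-1 + s) = 3 - 3*s)
z(g, v) = 12 - 3*v
V(B) = 12 + 18*B (V(B) = 6 + (12 - 3*(3 - 3*B))*2 = 6 + (12 + (-9 + 9*B))*2 = 6 + (3 + 9*B)*2 = 6 + (6 + 18*B) = 12 + 18*B)
(15 + ((-5 + 1) - 1))*V(0) = (15 + ((-5 + 1) - 1))*(12 + 18*0) = (15 + (-4 - 1))*(12 + 0) = (15 - 5)*12 = 10*12 = 120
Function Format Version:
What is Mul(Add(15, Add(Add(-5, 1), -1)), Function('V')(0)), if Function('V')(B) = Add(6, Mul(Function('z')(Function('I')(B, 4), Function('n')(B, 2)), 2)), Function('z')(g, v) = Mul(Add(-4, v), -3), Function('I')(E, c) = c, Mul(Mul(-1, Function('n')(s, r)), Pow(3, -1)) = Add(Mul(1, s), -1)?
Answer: 120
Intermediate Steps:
Function('n')(s, r) = Add(3, Mul(-3, s)) (Function('n')(s, r) = Mul(-3, Add(Mul(1, s), -1)) = Mul(-3, Add(s, -1)) = Mul(-3, Add(-1, s)) = Add(3, Mul(-3, s)))
Function('z')(g, v) = Add(12, Mul(-3, v))
Function('V')(B) = Add(12, Mul(18, B)) (Function('V')(B) = Add(6, Mul(Add(12, Mul(-3, Add(3, Mul(-3, B)))), 2)) = Add(6, Mul(Add(12, Add(-9, Mul(9, B))), 2)) = Add(6, Mul(Add(3, Mul(9, B)), 2)) = Add(6, Add(6, Mul(18, B))) = Add(12, Mul(18, B)))
Mul(Add(15, Add(Add(-5, 1), -1)), Function('V')(0)) = Mul(Add(15, Add(Add(-5, 1), -1)), Add(12, Mul(18, 0))) = Mul(Add(15, Add(-4, -1)), Add(12, 0)) = Mul(Add(15, -5), 12) = Mul(10, 12) = 120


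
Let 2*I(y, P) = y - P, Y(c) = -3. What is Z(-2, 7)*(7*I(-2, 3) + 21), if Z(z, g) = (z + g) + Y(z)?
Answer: 7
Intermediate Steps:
I(y, P) = y/2 - P/2 (I(y, P) = (y - P)/2 = y/2 - P/2)
Z(z, g) = -3 + g + z (Z(z, g) = (z + g) - 3 = (g + z) - 3 = -3 + g + z)
Z(-2, 7)*(7*I(-2, 3) + 21) = (-3 + 7 - 2)*(7*((½)*(-2) - ½*3) + 21) = 2*(7*(-1 - 3/2) + 21) = 2*(7*(-5/2) + 21) = 2*(-35/2 + 21) = 2*(7/2) = 7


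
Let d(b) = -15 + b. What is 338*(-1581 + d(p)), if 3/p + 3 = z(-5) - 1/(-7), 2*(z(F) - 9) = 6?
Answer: -17258787/32 ≈ -5.3934e+5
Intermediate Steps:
z(F) = 12 (z(F) = 9 + (½)*6 = 9 + 3 = 12)
p = 21/64 (p = 3/(-3 + (12 - 1/(-7))) = 3/(-3 + (12 - 1*(-⅐))) = 3/(-3 + (12 + ⅐)) = 3/(-3 + 85/7) = 3/(64/7) = 3*(7/64) = 21/64 ≈ 0.32813)
338*(-1581 + d(p)) = 338*(-1581 + (-15 + 21/64)) = 338*(-1581 - 939/64) = 338*(-102123/64) = -17258787/32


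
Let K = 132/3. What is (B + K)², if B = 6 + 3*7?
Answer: 5041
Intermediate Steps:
B = 27 (B = 6 + 21 = 27)
K = 44 (K = 132*(⅓) = 44)
(B + K)² = (27 + 44)² = 71² = 5041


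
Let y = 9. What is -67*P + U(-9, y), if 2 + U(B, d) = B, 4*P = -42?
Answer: 1385/2 ≈ 692.50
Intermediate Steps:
P = -21/2 (P = (¼)*(-42) = -21/2 ≈ -10.500)
U(B, d) = -2 + B
-67*P + U(-9, y) = -67*(-21/2) + (-2 - 9) = 1407/2 - 11 = 1385/2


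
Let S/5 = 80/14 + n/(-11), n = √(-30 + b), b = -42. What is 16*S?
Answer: 3200/7 - 480*I*√2/11 ≈ 457.14 - 61.711*I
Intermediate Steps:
n = 6*I*√2 (n = √(-30 - 42) = √(-72) = 6*I*√2 ≈ 8.4853*I)
S = 200/7 - 30*I*√2/11 (S = 5*(80/14 + (6*I*√2)/(-11)) = 5*(80*(1/14) + (6*I*√2)*(-1/11)) = 5*(40/7 - 6*I*√2/11) = 200/7 - 30*I*√2/11 ≈ 28.571 - 3.8569*I)
16*S = 16*(200/7 - 30*I*√2/11) = 3200/7 - 480*I*√2/11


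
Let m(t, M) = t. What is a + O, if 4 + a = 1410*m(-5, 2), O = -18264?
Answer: -25318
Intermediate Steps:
a = -7054 (a = -4 + 1410*(-5) = -4 - 7050 = -7054)
a + O = -7054 - 18264 = -25318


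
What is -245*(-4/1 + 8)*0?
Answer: 0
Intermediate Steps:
-245*(-4/1 + 8)*0 = -245*(-4*1 + 8)*0 = -245*(-4 + 8)*0 = -980*0 = -245*0 = 0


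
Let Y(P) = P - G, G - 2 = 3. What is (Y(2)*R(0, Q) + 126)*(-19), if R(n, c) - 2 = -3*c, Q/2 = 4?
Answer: -3648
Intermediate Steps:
G = 5 (G = 2 + 3 = 5)
Q = 8 (Q = 2*4 = 8)
R(n, c) = 2 - 3*c
Y(P) = -5 + P (Y(P) = P - 1*5 = P - 5 = -5 + P)
(Y(2)*R(0, Q) + 126)*(-19) = ((-5 + 2)*(2 - 3*8) + 126)*(-19) = (-3*(2 - 24) + 126)*(-19) = (-3*(-22) + 126)*(-19) = (66 + 126)*(-19) = 192*(-19) = -3648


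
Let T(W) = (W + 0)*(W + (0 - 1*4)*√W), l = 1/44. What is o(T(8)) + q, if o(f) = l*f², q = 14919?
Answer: 167181/11 - 2048*√2/11 ≈ 14935.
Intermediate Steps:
l = 1/44 ≈ 0.022727
T(W) = W*(W - 4*√W) (T(W) = W*(W + (0 - 4)*√W) = W*(W - 4*√W))
o(f) = f²/44
o(T(8)) + q = (8² - 64*√2)²/44 + 14919 = (64 - 64*√2)²/44 + 14919 = 14919 + (64 - 64*√2)²/44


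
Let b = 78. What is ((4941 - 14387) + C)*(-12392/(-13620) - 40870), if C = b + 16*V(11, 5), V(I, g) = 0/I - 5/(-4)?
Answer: 433620229232/1135 ≈ 3.8204e+8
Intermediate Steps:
V(I, g) = 5/4 (V(I, g) = 0 - 5*(-1/4) = 0 + 5/4 = 5/4)
C = 98 (C = 78 + 16*(5/4) = 78 + 20 = 98)
((4941 - 14387) + C)*(-12392/(-13620) - 40870) = ((4941 - 14387) + 98)*(-12392/(-13620) - 40870) = (-9446 + 98)*(-12392*(-1/13620) - 40870) = -9348*(3098/3405 - 40870) = -9348*(-139159252/3405) = 433620229232/1135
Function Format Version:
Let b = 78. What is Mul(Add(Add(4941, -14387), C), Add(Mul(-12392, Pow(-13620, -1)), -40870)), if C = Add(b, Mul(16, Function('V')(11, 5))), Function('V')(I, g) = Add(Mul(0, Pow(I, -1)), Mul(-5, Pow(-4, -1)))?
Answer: Rational(433620229232, 1135) ≈ 3.8204e+8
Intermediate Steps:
Function('V')(I, g) = Rational(5, 4) (Function('V')(I, g) = Add(0, Mul(-5, Rational(-1, 4))) = Add(0, Rational(5, 4)) = Rational(5, 4))
C = 98 (C = Add(78, Mul(16, Rational(5, 4))) = Add(78, 20) = 98)
Mul(Add(Add(4941, -14387), C), Add(Mul(-12392, Pow(-13620, -1)), -40870)) = Mul(Add(Add(4941, -14387), 98), Add(Mul(-12392, Pow(-13620, -1)), -40870)) = Mul(Add(-9446, 98), Add(Mul(-12392, Rational(-1, 13620)), -40870)) = Mul(-9348, Add(Rational(3098, 3405), -40870)) = Mul(-9348, Rational(-139159252, 3405)) = Rational(433620229232, 1135)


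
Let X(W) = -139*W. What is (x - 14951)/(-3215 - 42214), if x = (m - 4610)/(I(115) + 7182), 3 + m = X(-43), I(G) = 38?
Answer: 26986214/81999345 ≈ 0.32910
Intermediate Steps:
m = 5974 (m = -3 - 139*(-43) = -3 + 5977 = 5974)
x = 341/1805 (x = (5974 - 4610)/(38 + 7182) = 1364/7220 = 1364*(1/7220) = 341/1805 ≈ 0.18892)
(x - 14951)/(-3215 - 42214) = (341/1805 - 14951)/(-3215 - 42214) = -26986214/1805/(-45429) = -26986214/1805*(-1/45429) = 26986214/81999345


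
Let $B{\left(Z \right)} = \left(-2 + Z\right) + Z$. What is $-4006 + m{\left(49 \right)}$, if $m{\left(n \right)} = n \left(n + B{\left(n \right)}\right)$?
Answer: $3099$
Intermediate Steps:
$B{\left(Z \right)} = -2 + 2 Z$
$m{\left(n \right)} = n \left(-2 + 3 n\right)$ ($m{\left(n \right)} = n \left(n + \left(-2 + 2 n\right)\right) = n \left(-2 + 3 n\right)$)
$-4006 + m{\left(49 \right)} = -4006 + 49 \left(-2 + 3 \cdot 49\right) = -4006 + 49 \left(-2 + 147\right) = -4006 + 49 \cdot 145 = -4006 + 7105 = 3099$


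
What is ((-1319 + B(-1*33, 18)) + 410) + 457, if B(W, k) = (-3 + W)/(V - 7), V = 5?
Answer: -434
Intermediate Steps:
B(W, k) = 3/2 - W/2 (B(W, k) = (-3 + W)/(5 - 7) = (-3 + W)/(-2) = (-3 + W)*(-1/2) = 3/2 - W/2)
((-1319 + B(-1*33, 18)) + 410) + 457 = ((-1319 + (3/2 - (-1)*33/2)) + 410) + 457 = ((-1319 + (3/2 - 1/2*(-33))) + 410) + 457 = ((-1319 + (3/2 + 33/2)) + 410) + 457 = ((-1319 + 18) + 410) + 457 = (-1301 + 410) + 457 = -891 + 457 = -434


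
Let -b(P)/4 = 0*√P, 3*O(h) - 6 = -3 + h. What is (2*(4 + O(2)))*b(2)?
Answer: 0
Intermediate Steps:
O(h) = 1 + h/3 (O(h) = 2 + (-3 + h)/3 = 2 + (-1 + h/3) = 1 + h/3)
b(P) = 0 (b(P) = -0*√P = -4*0 = 0)
(2*(4 + O(2)))*b(2) = (2*(4 + (1 + (⅓)*2)))*0 = (2*(4 + (1 + ⅔)))*0 = (2*(4 + 5/3))*0 = (2*(17/3))*0 = (34/3)*0 = 0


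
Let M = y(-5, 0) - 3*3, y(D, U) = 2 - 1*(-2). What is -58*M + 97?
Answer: 387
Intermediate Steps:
y(D, U) = 4 (y(D, U) = 2 + 2 = 4)
M = -5 (M = 4 - 3*3 = 4 - 9 = -5)
-58*M + 97 = -58*(-5) + 97 = 290 + 97 = 387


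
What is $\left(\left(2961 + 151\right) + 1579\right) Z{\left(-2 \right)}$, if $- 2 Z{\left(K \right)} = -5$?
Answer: $\frac{23455}{2} \approx 11728.0$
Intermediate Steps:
$Z{\left(K \right)} = \frac{5}{2}$ ($Z{\left(K \right)} = \left(- \frac{1}{2}\right) \left(-5\right) = \frac{5}{2}$)
$\left(\left(2961 + 151\right) + 1579\right) Z{\left(-2 \right)} = \left(\left(2961 + 151\right) + 1579\right) \frac{5}{2} = \left(3112 + 1579\right) \frac{5}{2} = 4691 \cdot \frac{5}{2} = \frac{23455}{2}$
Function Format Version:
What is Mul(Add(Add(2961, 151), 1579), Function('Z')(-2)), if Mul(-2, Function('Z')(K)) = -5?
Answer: Rational(23455, 2) ≈ 11728.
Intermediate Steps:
Function('Z')(K) = Rational(5, 2) (Function('Z')(K) = Mul(Rational(-1, 2), -5) = Rational(5, 2))
Mul(Add(Add(2961, 151), 1579), Function('Z')(-2)) = Mul(Add(Add(2961, 151), 1579), Rational(5, 2)) = Mul(Add(3112, 1579), Rational(5, 2)) = Mul(4691, Rational(5, 2)) = Rational(23455, 2)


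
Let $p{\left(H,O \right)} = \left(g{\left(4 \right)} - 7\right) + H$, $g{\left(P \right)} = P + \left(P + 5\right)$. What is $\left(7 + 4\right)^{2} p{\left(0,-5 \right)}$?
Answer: $726$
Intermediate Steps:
$g{\left(P \right)} = 5 + 2 P$ ($g{\left(P \right)} = P + \left(5 + P\right) = 5 + 2 P$)
$p{\left(H,O \right)} = 6 + H$ ($p{\left(H,O \right)} = \left(\left(5 + 2 \cdot 4\right) - 7\right) + H = \left(\left(5 + 8\right) - 7\right) + H = \left(13 - 7\right) + H = 6 + H$)
$\left(7 + 4\right)^{2} p{\left(0,-5 \right)} = \left(7 + 4\right)^{2} \left(6 + 0\right) = 11^{2} \cdot 6 = 121 \cdot 6 = 726$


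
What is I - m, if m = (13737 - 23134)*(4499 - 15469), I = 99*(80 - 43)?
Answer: -103081427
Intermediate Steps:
I = 3663 (I = 99*37 = 3663)
m = 103085090 (m = -9397*(-10970) = 103085090)
I - m = 3663 - 1*103085090 = 3663 - 103085090 = -103081427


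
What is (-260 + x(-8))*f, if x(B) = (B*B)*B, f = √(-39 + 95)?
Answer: -1544*√14 ≈ -5777.1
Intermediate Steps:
f = 2*√14 (f = √56 = 2*√14 ≈ 7.4833)
x(B) = B³ (x(B) = B²*B = B³)
(-260 + x(-8))*f = (-260 + (-8)³)*(2*√14) = (-260 - 512)*(2*√14) = -1544*√14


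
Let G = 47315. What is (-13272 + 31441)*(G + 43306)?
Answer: 1646492949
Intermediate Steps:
(-13272 + 31441)*(G + 43306) = (-13272 + 31441)*(47315 + 43306) = 18169*90621 = 1646492949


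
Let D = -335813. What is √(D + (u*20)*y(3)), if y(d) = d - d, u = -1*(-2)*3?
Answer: I*√335813 ≈ 579.49*I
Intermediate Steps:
u = 6 (u = 2*3 = 6)
y(d) = 0
√(D + (u*20)*y(3)) = √(-335813 + (6*20)*0) = √(-335813 + 120*0) = √(-335813 + 0) = √(-335813) = I*√335813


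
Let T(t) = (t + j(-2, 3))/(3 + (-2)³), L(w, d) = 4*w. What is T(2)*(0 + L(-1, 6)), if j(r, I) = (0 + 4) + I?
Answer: 36/5 ≈ 7.2000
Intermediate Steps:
j(r, I) = 4 + I
T(t) = -7/5 - t/5 (T(t) = (t + (4 + 3))/(3 + (-2)³) = (t + 7)/(3 - 8) = (7 + t)/(-5) = (7 + t)*(-⅕) = -7/5 - t/5)
T(2)*(0 + L(-1, 6)) = (-7/5 - ⅕*2)*(0 + 4*(-1)) = (-7/5 - ⅖)*(0 - 4) = -9/5*(-4) = 36/5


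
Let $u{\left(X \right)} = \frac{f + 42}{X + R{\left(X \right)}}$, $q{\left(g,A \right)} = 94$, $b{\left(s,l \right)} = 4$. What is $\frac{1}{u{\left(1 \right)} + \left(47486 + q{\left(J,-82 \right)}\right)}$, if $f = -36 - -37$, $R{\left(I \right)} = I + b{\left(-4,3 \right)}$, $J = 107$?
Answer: $\frac{6}{285523} \approx 2.1014 \cdot 10^{-5}$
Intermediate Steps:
$R{\left(I \right)} = 4 + I$ ($R{\left(I \right)} = I + 4 = 4 + I$)
$f = 1$ ($f = -36 + 37 = 1$)
$u{\left(X \right)} = \frac{43}{4 + 2 X}$ ($u{\left(X \right)} = \frac{1 + 42}{X + \left(4 + X\right)} = \frac{43}{4 + 2 X}$)
$\frac{1}{u{\left(1 \right)} + \left(47486 + q{\left(J,-82 \right)}\right)} = \frac{1}{\frac{43}{2 \left(2 + 1\right)} + \left(47486 + 94\right)} = \frac{1}{\frac{43}{2 \cdot 3} + 47580} = \frac{1}{\frac{43}{2} \cdot \frac{1}{3} + 47580} = \frac{1}{\frac{43}{6} + 47580} = \frac{1}{\frac{285523}{6}} = \frac{6}{285523}$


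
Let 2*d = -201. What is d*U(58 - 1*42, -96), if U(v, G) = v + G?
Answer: 8040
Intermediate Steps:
d = -201/2 (d = (½)*(-201) = -201/2 ≈ -100.50)
U(v, G) = G + v
d*U(58 - 1*42, -96) = -201*(-96 + (58 - 1*42))/2 = -201*(-96 + (58 - 42))/2 = -201*(-96 + 16)/2 = -201/2*(-80) = 8040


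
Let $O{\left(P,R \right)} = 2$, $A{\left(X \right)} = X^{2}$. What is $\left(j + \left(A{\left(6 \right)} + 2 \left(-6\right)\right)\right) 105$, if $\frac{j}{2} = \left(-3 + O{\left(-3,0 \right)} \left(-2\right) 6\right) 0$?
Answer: $2520$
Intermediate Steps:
$j = 0$ ($j = 2 \left(-3 + 2 \left(-2\right) 6\right) 0 = 2 \left(-3 - 24\right) 0 = 2 \left(\left(-27\right) 0\right) = 2 \cdot 0 = 0$)
$\left(j + \left(A{\left(6 \right)} + 2 \left(-6\right)\right)\right) 105 = \left(0 + \left(6^{2} + 2 \left(-6\right)\right)\right) 105 = \left(0 + \left(36 - 12\right)\right) 105 = \left(0 + 24\right) 105 = 24 \cdot 105 = 2520$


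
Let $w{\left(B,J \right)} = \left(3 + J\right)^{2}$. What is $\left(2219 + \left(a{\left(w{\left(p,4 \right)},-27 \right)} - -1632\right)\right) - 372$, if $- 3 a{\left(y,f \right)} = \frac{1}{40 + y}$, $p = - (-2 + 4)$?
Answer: $\frac{928892}{267} \approx 3479.0$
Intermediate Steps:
$p = -2$ ($p = \left(-1\right) 2 = -2$)
$a{\left(y,f \right)} = - \frac{1}{3 \left(40 + y\right)}$
$\left(2219 + \left(a{\left(w{\left(p,4 \right)},-27 \right)} - -1632\right)\right) - 372 = \left(2219 - \left(-1632 + \frac{1}{120 + 3 \left(3 + 4\right)^{2}}\right)\right) - 372 = \left(2219 + \left(- \frac{1}{120 + 3 \cdot 7^{2}} + 1632\right)\right) - 372 = \left(2219 + \left(- \frac{1}{120 + 3 \cdot 49} + 1632\right)\right) - 372 = \left(2219 + \left(- \frac{1}{120 + 147} + 1632\right)\right) - 372 = \left(2219 + \left(- \frac{1}{267} + 1632\right)\right) - 372 = \left(2219 + \frac{435743}{267}\right) - 372 = \frac{1028216}{267} - 372 = \frac{928892}{267}$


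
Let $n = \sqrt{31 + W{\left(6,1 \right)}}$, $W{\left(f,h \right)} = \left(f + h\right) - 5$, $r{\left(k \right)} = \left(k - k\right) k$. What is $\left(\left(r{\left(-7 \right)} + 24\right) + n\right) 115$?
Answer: $2760 + 115 \sqrt{33} \approx 3420.6$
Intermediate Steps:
$r{\left(k \right)} = 0$ ($r{\left(k \right)} = 0 k = 0$)
$W{\left(f,h \right)} = -5 + f + h$
$n = \sqrt{33}$ ($n = \sqrt{31 + \left(-5 + 6 + 1\right)} = \sqrt{31 + 2} = \sqrt{33} \approx 5.7446$)
$\left(\left(r{\left(-7 \right)} + 24\right) + n\right) 115 = \left(\left(0 + 24\right) + \sqrt{33}\right) 115 = \left(24 + \sqrt{33}\right) 115 = 2760 + 115 \sqrt{33}$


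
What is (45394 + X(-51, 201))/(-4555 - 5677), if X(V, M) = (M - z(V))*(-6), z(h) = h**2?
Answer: -29897/5116 ≈ -5.8438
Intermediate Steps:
X(V, M) = -6*M + 6*V**2 (X(V, M) = (M - V**2)*(-6) = -6*M + 6*V**2)
(45394 + X(-51, 201))/(-4555 - 5677) = (45394 + (-6*201 + 6*(-51)**2))/(-4555 - 5677) = (45394 + (-1206 + 6*2601))/(-10232) = (45394 + (-1206 + 15606))*(-1/10232) = (45394 + 14400)*(-1/10232) = 59794*(-1/10232) = -29897/5116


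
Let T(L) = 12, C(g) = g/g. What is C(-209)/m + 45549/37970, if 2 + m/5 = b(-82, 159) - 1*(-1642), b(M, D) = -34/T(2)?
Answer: 447473391/372979310 ≈ 1.1997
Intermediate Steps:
C(g) = 1
b(M, D) = -17/6 (b(M, D) = -34/12 = -34*1/12 = -17/6)
m = 49115/6 (m = -10 + 5*(-17/6 - 1*(-1642)) = -10 + 5*(-17/6 + 1642) = -10 + 5*(9835/6) = -10 + 49175/6 = 49115/6 ≈ 8185.8)
C(-209)/m + 45549/37970 = 1/(49115/6) + 45549/37970 = 1*(6/49115) + 45549*(1/37970) = 6/49115 + 45549/37970 = 447473391/372979310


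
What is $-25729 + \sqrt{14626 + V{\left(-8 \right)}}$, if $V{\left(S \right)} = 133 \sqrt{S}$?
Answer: $-25729 + \sqrt{14626 + 266 i \sqrt{2}} \approx -25608.0 + 1.5551 i$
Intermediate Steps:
$-25729 + \sqrt{14626 + V{\left(-8 \right)}} = -25729 + \sqrt{14626 + 133 \sqrt{-8}} = -25729 + \sqrt{14626 + 133 \cdot 2 i \sqrt{2}} = -25729 + \sqrt{14626 + 266 i \sqrt{2}}$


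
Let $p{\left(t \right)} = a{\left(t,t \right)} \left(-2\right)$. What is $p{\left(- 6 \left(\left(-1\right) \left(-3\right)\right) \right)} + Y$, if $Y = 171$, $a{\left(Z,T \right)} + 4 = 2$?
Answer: $175$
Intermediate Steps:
$a{\left(Z,T \right)} = -2$ ($a{\left(Z,T \right)} = -4 + 2 = -2$)
$p{\left(t \right)} = 4$ ($p{\left(t \right)} = \left(-2\right) \left(-2\right) = 4$)
$p{\left(- 6 \left(\left(-1\right) \left(-3\right)\right) \right)} + Y = 4 + 171 = 175$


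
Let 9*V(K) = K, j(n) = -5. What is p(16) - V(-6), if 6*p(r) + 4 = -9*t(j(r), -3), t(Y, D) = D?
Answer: 9/2 ≈ 4.5000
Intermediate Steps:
V(K) = K/9
p(r) = 23/6 (p(r) = -⅔ + (-9*(-3))/6 = -⅔ + (⅙)*27 = -⅔ + 9/2 = 23/6)
p(16) - V(-6) = 23/6 - (-6)/9 = 23/6 - 1*(-⅔) = 23/6 + ⅔ = 9/2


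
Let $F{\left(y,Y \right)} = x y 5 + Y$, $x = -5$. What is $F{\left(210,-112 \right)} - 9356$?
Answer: $-14718$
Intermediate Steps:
$F{\left(y,Y \right)} = Y - 25 y$ ($F{\left(y,Y \right)} = - 5 y 5 + Y = - 25 y + Y = Y - 25 y$)
$F{\left(210,-112 \right)} - 9356 = \left(-112 - 5250\right) - 9356 = -5362 - 9356 = -14718$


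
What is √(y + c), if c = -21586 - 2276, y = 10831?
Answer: I*√13031 ≈ 114.15*I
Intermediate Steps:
c = -23862
√(y + c) = √(10831 - 23862) = √(-13031) = I*√13031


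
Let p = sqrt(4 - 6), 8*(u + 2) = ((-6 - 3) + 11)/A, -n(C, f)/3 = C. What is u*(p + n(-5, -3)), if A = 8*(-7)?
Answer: -6735/224 - 449*I*sqrt(2)/224 ≈ -30.067 - 2.8347*I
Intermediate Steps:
A = -56
n(C, f) = -3*C
u = -449/224 (u = -2 + (((-6 - 3) + 11)/(-56))/8 = -2 + ((-9 + 11)*(-1/56))/8 = -2 + (2*(-1/56))/8 = -2 + (1/8)*(-1/28) = -2 - 1/224 = -449/224 ≈ -2.0045)
p = I*sqrt(2) (p = sqrt(-2) = I*sqrt(2) ≈ 1.4142*I)
u*(p + n(-5, -3)) = -449*(I*sqrt(2) - 3*(-5))/224 = -449*(I*sqrt(2) + 15)/224 = -449*(15 + I*sqrt(2))/224 = -6735/224 - 449*I*sqrt(2)/224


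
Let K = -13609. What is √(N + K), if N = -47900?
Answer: I*√61509 ≈ 248.01*I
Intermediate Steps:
√(N + K) = √(-47900 - 13609) = √(-61509) = I*√61509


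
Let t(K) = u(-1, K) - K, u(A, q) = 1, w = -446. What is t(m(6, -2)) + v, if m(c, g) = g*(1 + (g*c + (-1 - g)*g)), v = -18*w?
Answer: 8003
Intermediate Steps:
v = 8028 (v = -18*(-446) = 8028)
m(c, g) = g*(1 + c*g + g*(-1 - g)) (m(c, g) = g*(1 + (c*g + g*(-1 - g))) = g*(1 + c*g + g*(-1 - g)))
t(K) = 1 - K
t(m(6, -2)) + v = (1 - (-2)*(1 - 1*(-2) - 1*(-2)² + 6*(-2))) + 8028 = (1 - (-2)*(1 + 2 - 1*4 - 12)) + 8028 = (1 - (-2)*(1 + 2 - 4 - 12)) + 8028 = (1 - (-2)*(-13)) + 8028 = (1 - 1*26) + 8028 = (1 - 26) + 8028 = -25 + 8028 = 8003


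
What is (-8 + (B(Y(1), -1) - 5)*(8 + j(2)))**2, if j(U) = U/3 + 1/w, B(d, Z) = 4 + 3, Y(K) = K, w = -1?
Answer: 484/9 ≈ 53.778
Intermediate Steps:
B(d, Z) = 7
j(U) = -1 + U/3 (j(U) = U/3 + 1/(-1) = U*(1/3) + 1*(-1) = U/3 - 1 = -1 + U/3)
(-8 + (B(Y(1), -1) - 5)*(8 + j(2)))**2 = (-8 + (7 - 5)*(8 + (-1 + (1/3)*2)))**2 = (-8 + 2*(8 + (-1 + 2/3)))**2 = (-8 + 2*(8 - 1/3))**2 = (-8 + 2*(23/3))**2 = (-8 + 46/3)**2 = (22/3)**2 = 484/9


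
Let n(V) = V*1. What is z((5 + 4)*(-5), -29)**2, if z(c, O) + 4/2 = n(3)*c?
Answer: 18769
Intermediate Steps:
n(V) = V
z(c, O) = -2 + 3*c
z((5 + 4)*(-5), -29)**2 = (-2 + 3*((5 + 4)*(-5)))**2 = (-2 + 3*(9*(-5)))**2 = (-2 + 3*(-45))**2 = (-2 - 135)**2 = (-137)**2 = 18769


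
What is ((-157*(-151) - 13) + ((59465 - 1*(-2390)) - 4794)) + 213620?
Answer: 294375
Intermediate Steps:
((-157*(-151) - 13) + ((59465 - 1*(-2390)) - 4794)) + 213620 = ((23707 - 13) + ((59465 + 2390) - 4794)) + 213620 = (23694 + (61855 - 4794)) + 213620 = (23694 + 57061) + 213620 = 80755 + 213620 = 294375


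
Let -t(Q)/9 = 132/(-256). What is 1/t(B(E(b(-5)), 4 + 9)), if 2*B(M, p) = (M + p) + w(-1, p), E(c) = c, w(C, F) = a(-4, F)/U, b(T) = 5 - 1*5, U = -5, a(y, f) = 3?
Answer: 64/297 ≈ 0.21549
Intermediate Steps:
b(T) = 0 (b(T) = 5 - 5 = 0)
w(C, F) = -⅗ (w(C, F) = 3/(-5) = 3*(-⅕) = -⅗)
B(M, p) = -3/10 + M/2 + p/2 (B(M, p) = ((M + p) - ⅗)/2 = (-⅗ + M + p)/2 = -3/10 + M/2 + p/2)
t(Q) = 297/64 (t(Q) = -1188/(-256) = -1188*(-1)/256 = -9*(-33/64) = 297/64)
1/t(B(E(b(-5)), 4 + 9)) = 1/(297/64) = 64/297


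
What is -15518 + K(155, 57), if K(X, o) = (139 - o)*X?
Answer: -2808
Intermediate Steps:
K(X, o) = X*(139 - o)
-15518 + K(155, 57) = -15518 + 155*(139 - 1*57) = -15518 + 155*(139 - 57) = -15518 + 155*82 = -15518 + 12710 = -2808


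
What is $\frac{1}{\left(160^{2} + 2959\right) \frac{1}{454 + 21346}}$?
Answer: $\frac{21800}{28559} \approx 0.76333$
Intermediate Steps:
$\frac{1}{\left(160^{2} + 2959\right) \frac{1}{454 + 21346}} = \frac{1}{\left(25600 + 2959\right) \frac{1}{21800}} = \frac{1}{28559 \cdot \frac{1}{21800}} = \frac{1}{\frac{28559}{21800}} = \frac{21800}{28559}$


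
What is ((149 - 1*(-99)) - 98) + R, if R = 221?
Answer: 371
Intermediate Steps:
((149 - 1*(-99)) - 98) + R = ((149 - 1*(-99)) - 98) + 221 = ((149 + 99) - 98) + 221 = (248 - 98) + 221 = 150 + 221 = 371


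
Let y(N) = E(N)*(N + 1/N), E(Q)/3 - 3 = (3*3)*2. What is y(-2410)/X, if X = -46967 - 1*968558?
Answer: 52272909/349630750 ≈ 0.14951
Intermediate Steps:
X = -1015525 (X = -46967 - 968558 = -1015525)
E(Q) = 63 (E(Q) = 9 + 3*((3*3)*2) = 9 + 3*(9*2) = 9 + 3*18 = 9 + 54 = 63)
y(N) = 63*N + 63/N (y(N) = 63*(N + 1/N) = 63*N + 63/N)
y(-2410)/X = (63*(-2410) + 63/(-2410))/(-1015525) = (-151830 + 63*(-1/2410))*(-1/1015525) = (-151830 - 63/2410)*(-1/1015525) = -365910363/2410*(-1/1015525) = 52272909/349630750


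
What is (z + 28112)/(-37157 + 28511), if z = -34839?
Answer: 6727/8646 ≈ 0.77805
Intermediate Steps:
(z + 28112)/(-37157 + 28511) = (-34839 + 28112)/(-37157 + 28511) = -6727/(-8646) = -6727*(-1/8646) = 6727/8646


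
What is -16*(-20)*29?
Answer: 9280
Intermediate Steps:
-16*(-20)*29 = 320*29 = 9280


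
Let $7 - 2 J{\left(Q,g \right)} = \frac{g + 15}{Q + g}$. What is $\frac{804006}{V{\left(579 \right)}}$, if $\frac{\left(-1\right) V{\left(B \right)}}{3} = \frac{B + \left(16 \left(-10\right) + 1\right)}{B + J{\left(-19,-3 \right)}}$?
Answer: $- \frac{81810801}{220} \approx -3.7187 \cdot 10^{5}$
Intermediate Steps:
$J{\left(Q,g \right)} = \frac{7}{2} - \frac{15 + g}{2 \left(Q + g\right)}$ ($J{\left(Q,g \right)} = \frac{7}{2} - \frac{\left(g + 15\right) \frac{1}{Q + g}}{2} = \frac{7}{2} - \frac{\left(15 + g\right) \frac{1}{Q + g}}{2} = \frac{7}{2} - \frac{\frac{1}{Q + g} \left(15 + g\right)}{2} = \frac{7}{2} - \frac{15 + g}{2 \left(Q + g\right)}$)
$V{\left(B \right)} = - \frac{3 \left(-159 + B\right)}{\frac{83}{22} + B}$ ($V{\left(B \right)} = - 3 \frac{B + \left(16 \left(-10\right) + 1\right)}{B + \frac{-15 + 6 \left(-3\right) + 7 \left(-19\right)}{2 \left(-19 - 3\right)}} = - 3 \frac{B + \left(-160 + 1\right)}{B + \frac{-15 - 18 - 133}{2 \left(-22\right)}} = - 3 \frac{B - 159}{B + \frac{1}{2} \left(- \frac{1}{22}\right) \left(-166\right)} = - 3 \frac{-159 + B}{B + \frac{83}{22}} = - 3 \frac{-159 + B}{\frac{83}{22} + B} = - \frac{3 \left(-159 + B\right)}{\frac{83}{22} + B}$)
$\frac{804006}{V{\left(579 \right)}} = \frac{804006}{66 \frac{1}{83 + 22 \cdot 579} \left(159 - 579\right)} = \frac{804006}{66 \frac{1}{83 + 12738} \left(159 - 579\right)} = \frac{804006}{66 \cdot \frac{1}{12821} \left(-420\right)} = \frac{804006}{- \frac{27720}{12821}} = 804006 \left(- \frac{12821}{27720}\right) = - \frac{81810801}{220}$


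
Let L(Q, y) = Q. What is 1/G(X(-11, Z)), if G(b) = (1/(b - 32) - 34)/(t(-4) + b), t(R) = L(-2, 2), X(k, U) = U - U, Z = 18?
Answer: 64/1089 ≈ 0.058770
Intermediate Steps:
X(k, U) = 0
t(R) = -2
G(b) = (-34 + 1/(-32 + b))/(-2 + b) (G(b) = (1/(b - 32) - 34)/(-2 + b) = (1/(-32 + b) - 34)/(-2 + b) = (-34 + 1/(-32 + b))/(-2 + b))
1/G(X(-11, Z)) = 1/((1089 - 34*0)/(64 + 0² - 34*0)) = 1/((1089 + 0)/(64 + 0 + 0)) = 1/(1089/64) = 64/1089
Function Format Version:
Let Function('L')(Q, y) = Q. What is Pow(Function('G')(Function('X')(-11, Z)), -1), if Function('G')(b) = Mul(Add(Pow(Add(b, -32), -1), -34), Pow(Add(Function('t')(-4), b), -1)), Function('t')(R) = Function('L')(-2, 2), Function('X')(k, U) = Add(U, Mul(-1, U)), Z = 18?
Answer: Rational(64, 1089) ≈ 0.058770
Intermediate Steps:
Function('X')(k, U) = 0
Function('t')(R) = -2
Function('G')(b) = Mul(Pow(Add(-2, b), -1), Add(-34, Pow(Add(-32, b), -1))) (Function('G')(b) = Mul(Add(Pow(Add(b, -32), -1), -34), Pow(Add(-2, b), -1)) = Mul(Add(Pow(Add(-32, b), -1), -34), Pow(Add(-2, b), -1)) = Mul(Add(-34, Pow(Add(-32, b), -1)), Pow(Add(-2, b), -1)) = Mul(Pow(Add(-2, b), -1), Add(-34, Pow(Add(-32, b), -1))))
Pow(Function('G')(Function('X')(-11, Z)), -1) = Pow(Mul(Pow(Add(64, Pow(0, 2), Mul(-34, 0)), -1), Add(1089, Mul(-34, 0))), -1) = Pow(Mul(Pow(Add(64, 0, 0), -1), Add(1089, 0)), -1) = Pow(Mul(Pow(64, -1), 1089), -1) = Pow(Mul(Rational(1, 64), 1089), -1) = Pow(Rational(1089, 64), -1) = Rational(64, 1089)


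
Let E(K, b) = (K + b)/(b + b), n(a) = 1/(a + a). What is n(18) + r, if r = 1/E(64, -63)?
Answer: -4535/36 ≈ -125.97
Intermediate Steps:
n(a) = 1/(2*a)
E(K, b) = (K + b)/(2*b) (E(K, b) = (K + b)/((2*b)) = (K + b)*(1/(2*b)) = (K + b)/(2*b))
r = -126 (r = 1/((½)*(64 - 63)/(-63)) = 1/((½)*(-1/63)*1) = 1/(-1/126) = -126)
n(18) + r = (½)/18 - 126 = (½)*(1/18) - 126 = 1/36 - 126 = -4535/36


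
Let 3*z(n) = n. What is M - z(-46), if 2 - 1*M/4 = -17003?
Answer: 204106/3 ≈ 68035.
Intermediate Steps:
M = 68020 (M = 8 - 4*(-17003) = 8 + 68012 = 68020)
z(n) = n/3
M - z(-46) = 68020 - (-46)/3 = 68020 - 1*(-46/3) = 68020 + 46/3 = 204106/3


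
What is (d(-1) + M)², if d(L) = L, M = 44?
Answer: 1849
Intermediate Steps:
(d(-1) + M)² = (-1 + 44)² = 43² = 1849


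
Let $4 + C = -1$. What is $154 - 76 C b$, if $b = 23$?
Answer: $8894$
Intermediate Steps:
$C = -5$ ($C = -4 - 1 = -5$)
$154 - 76 C b = 154 - 76 \left(\left(-5\right) 23\right) = 154 - -8740 = 154 + 8740 = 8894$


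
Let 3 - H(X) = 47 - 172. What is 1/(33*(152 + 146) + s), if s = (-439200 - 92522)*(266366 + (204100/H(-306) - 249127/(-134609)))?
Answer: -2153744/306868640943142821 ≈ -7.0185e-12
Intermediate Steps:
H(X) = 128 (H(X) = 3 - (47 - 172) = 3 - 1*(-125) = 3 + 125 = 128)
s = -306868662123061317/2153744 (s = (-439200 - 92522)*(266366 + (204100/128 - 249127/(-134609))) = -531722*(266366 + (204100*(1/128) - 249127*(-1/134609))) = -531722*(266366 + (51025/32 + 249127/134609)) = -531722*(266366 + 6876396289/4307488) = -531722*1154244744897/4307488 = -306868662123061317/2153744 ≈ -1.4248e+11)
1/(33*(152 + 146) + s) = 1/(33*(152 + 146) - 306868662123061317/2153744) = 1/(33*298 - 306868662123061317/2153744) = 1/(9834 - 306868662123061317/2153744) = 1/(-306868640943142821/2153744) = -2153744/306868640943142821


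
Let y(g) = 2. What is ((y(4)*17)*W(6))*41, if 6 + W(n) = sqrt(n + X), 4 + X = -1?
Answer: -6970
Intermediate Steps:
X = -5 (X = -4 - 1 = -5)
W(n) = -6 + sqrt(-5 + n) (W(n) = -6 + sqrt(n - 5) = -6 + sqrt(-5 + n))
((y(4)*17)*W(6))*41 = ((2*17)*(-6 + sqrt(-5 + 6)))*41 = (34*(-6 + sqrt(1)))*41 = (34*(-6 + 1))*41 = (34*(-5))*41 = -170*41 = -6970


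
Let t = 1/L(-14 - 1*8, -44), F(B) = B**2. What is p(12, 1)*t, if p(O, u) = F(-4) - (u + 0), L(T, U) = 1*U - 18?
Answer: -15/62 ≈ -0.24194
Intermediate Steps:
L(T, U) = -18 + U (L(T, U) = U - 18 = -18 + U)
t = -1/62 (t = 1/(-18 - 44) = 1/(-62) = -1/62 ≈ -0.016129)
p(O, u) = 16 - u (p(O, u) = (-4)**2 - (u + 0) = 16 - u)
p(12, 1)*t = (16 - 1*1)*(-1/62) = (16 - 1)*(-1/62) = 15*(-1/62) = -15/62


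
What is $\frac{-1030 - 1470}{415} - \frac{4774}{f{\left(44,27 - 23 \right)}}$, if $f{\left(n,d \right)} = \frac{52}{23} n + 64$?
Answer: $- \frac{5496783}{156040} \approx -35.227$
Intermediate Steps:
$f{\left(n,d \right)} = 64 + \frac{52 n}{23}$ ($f{\left(n,d \right)} = 52 \cdot \frac{1}{23} n + 64 = \frac{52 n}{23} + 64 = 64 + \frac{52 n}{23}$)
$\frac{-1030 - 1470}{415} - \frac{4774}{f{\left(44,27 - 23 \right)}} = \frac{-1030 - 1470}{415} - \frac{4774}{64 + \frac{52}{23} \cdot 44} = \left(-2500\right) \frac{1}{415} - \frac{4774}{64 + \frac{2288}{23}} = - \frac{500}{83} - \frac{4774}{\frac{3760}{23}} = - \frac{500}{83} - \frac{54901}{1880} = - \frac{5496783}{156040}$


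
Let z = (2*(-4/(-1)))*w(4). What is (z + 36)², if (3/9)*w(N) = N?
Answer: 17424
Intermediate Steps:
w(N) = 3*N
z = 96 (z = (2*(-4/(-1)))*(3*4) = (2*(-4*(-1)))*12 = (2*4)*12 = 8*12 = 96)
(z + 36)² = (96 + 36)² = 132² = 17424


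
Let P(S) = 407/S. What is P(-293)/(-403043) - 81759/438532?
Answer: -9654872560117/51786945092668 ≈ -0.18643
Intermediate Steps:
P(-293)/(-403043) - 81759/438532 = (407/(-293))/(-403043) - 81759/438532 = (407*(-1/293))*(-1/403043) - 81759*1/438532 = -407/293*(-1/403043) - 81759/438532 = 407/118091599 - 81759/438532 = -9654872560117/51786945092668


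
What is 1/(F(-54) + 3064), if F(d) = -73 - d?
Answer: 1/3045 ≈ 0.00032841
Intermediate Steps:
1/(F(-54) + 3064) = 1/((-73 - 1*(-54)) + 3064) = 1/((-73 + 54) + 3064) = 1/(-19 + 3064) = 1/3045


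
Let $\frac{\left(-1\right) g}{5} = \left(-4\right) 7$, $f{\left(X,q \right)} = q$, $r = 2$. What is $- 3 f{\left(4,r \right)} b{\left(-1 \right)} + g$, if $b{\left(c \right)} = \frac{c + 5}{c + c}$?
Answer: $152$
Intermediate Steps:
$b{\left(c \right)} = \frac{5 + c}{2 c}$
$g = 140$ ($g = - 5 \left(\left(-4\right) 7\right) = \left(-5\right) \left(-28\right) = 140$)
$- 3 f{\left(4,r \right)} b{\left(-1 \right)} + g = - 3 \cdot 2 \frac{5 - 1}{2 \left(-1\right)} + 140 = - 3 \cdot 2 \cdot \frac{1}{2} \left(-1\right) 4 + 140 = - 3 \cdot 2 \left(-2\right) + 140 = \left(-3\right) \left(-4\right) + 140 = 12 + 140 = 152$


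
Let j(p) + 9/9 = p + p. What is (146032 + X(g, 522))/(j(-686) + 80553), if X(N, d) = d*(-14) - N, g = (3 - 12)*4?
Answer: 6938/3959 ≈ 1.7525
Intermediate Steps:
g = -36 (g = -9*4 = -36)
j(p) = -1 + 2*p (j(p) = -1 + (p + p) = -1 + 2*p)
X(N, d) = -N - 14*d (X(N, d) = -14*d - N = -N - 14*d)
(146032 + X(g, 522))/(j(-686) + 80553) = (146032 + (-1*(-36) - 14*522))/((-1 + 2*(-686)) + 80553) = (146032 + (36 - 7308))/((-1 - 1372) + 80553) = (146032 - 7272)/(-1373 + 80553) = 138760/79180 = 138760*(1/79180) = 6938/3959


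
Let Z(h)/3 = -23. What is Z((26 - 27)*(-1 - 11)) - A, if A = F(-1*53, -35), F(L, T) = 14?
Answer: -83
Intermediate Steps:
A = 14
Z(h) = -69 (Z(h) = 3*(-23) = -69)
Z((26 - 27)*(-1 - 11)) - A = -69 - 1*14 = -69 - 14 = -83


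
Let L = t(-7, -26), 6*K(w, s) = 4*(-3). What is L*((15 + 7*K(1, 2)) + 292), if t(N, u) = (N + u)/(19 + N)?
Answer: -3223/4 ≈ -805.75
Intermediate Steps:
K(w, s) = -2 (K(w, s) = (4*(-3))/6 = (1/6)*(-12) = -2)
t(N, u) = (N + u)/(19 + N)
L = -11/4 (L = (-7 - 26)/(19 - 7) = -33/12 = (1/12)*(-33) = -11/4 ≈ -2.7500)
L*((15 + 7*K(1, 2)) + 292) = -11*((15 + 7*(-2)) + 292)/4 = -11*((15 - 14) + 292)/4 = -11*(1 + 292)/4 = -11/4*293 = -3223/4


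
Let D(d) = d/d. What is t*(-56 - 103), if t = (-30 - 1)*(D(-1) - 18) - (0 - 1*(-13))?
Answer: -81726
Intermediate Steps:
D(d) = 1
t = 514 (t = (-30 - 1)*(1 - 18) - (0 - 1*(-13)) = -31*(-17) - (0 + 13) = 527 - 1*13 = 527 - 13 = 514)
t*(-56 - 103) = 514*(-56 - 103) = 514*(-159) = -81726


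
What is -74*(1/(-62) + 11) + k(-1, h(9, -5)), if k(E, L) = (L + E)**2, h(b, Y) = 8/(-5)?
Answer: -624686/775 ≈ -806.05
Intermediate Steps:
h(b, Y) = -8/5 (h(b, Y) = 8*(-1/5) = -8/5)
k(E, L) = (E + L)**2
-74*(1/(-62) + 11) + k(-1, h(9, -5)) = -74*(1/(-62) + 11) + (-1 - 8/5)**2 = -74*(-1/62 + 11) + (-13/5)**2 = -74*681/62 + 169/25 = -25197/31 + 169/25 = -624686/775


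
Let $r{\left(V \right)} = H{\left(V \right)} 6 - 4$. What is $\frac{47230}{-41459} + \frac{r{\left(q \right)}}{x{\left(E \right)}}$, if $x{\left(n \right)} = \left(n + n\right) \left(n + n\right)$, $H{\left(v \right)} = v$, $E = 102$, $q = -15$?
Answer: $- \frac{984710413}{862678872} \approx -1.1415$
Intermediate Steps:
$r{\left(V \right)} = -4 + 6 V$ ($r{\left(V \right)} = V 6 - 4 = 6 V - 4 = -4 + 6 V$)
$x{\left(n \right)} = 4 n^{2}$ ($x{\left(n \right)} = 2 n 2 n = 4 n^{2}$)
$\frac{47230}{-41459} + \frac{r{\left(q \right)}}{x{\left(E \right)}} = \frac{47230}{-41459} + \frac{-4 + 6 \left(-15\right)}{4 \cdot 102^{2}} = 47230 \left(- \frac{1}{41459}\right) + \frac{-4 - 90}{4 \cdot 10404} = - \frac{47230}{41459} - \frac{94}{41616} = - \frac{47230}{41459} - \frac{47}{20808} = - \frac{984710413}{862678872}$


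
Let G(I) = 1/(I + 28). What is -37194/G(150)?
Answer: -6620532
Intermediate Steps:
G(I) = 1/(28 + I)
-37194/G(150) = -37194/(1/(28 + 150)) = -37194/(1/178) = -37194/1/178 = -37194*178 = -6620532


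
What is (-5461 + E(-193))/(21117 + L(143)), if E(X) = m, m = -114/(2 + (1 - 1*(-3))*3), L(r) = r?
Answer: -9571/37205 ≈ -0.25725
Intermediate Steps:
m = -57/7 (m = -114/(2 + (1 + 3)*3) = -114/(2 + 4*3) = -114/(2 + 12) = -114/14 = -114*1/14 = -57/7 ≈ -8.1429)
E(X) = -57/7
(-5461 + E(-193))/(21117 + L(143)) = (-5461 - 57/7)/(21117 + 143) = -38284/7/21260 = -38284/7*1/21260 = -9571/37205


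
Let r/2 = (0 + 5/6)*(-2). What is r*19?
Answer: -190/3 ≈ -63.333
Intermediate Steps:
r = -10/3 (r = 2*((0 + 5/6)*(-2)) = 2*((0 + 5*(⅙))*(-2)) = 2*((0 + ⅚)*(-2)) = 2*((⅚)*(-2)) = 2*(-5/3) = -10/3 ≈ -3.3333)
r*19 = -10/3*19 = -190/3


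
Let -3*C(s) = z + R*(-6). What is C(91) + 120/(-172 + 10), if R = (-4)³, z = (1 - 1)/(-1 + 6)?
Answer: -3476/27 ≈ -128.74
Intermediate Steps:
z = 0 (z = 0/5 = 0*(⅕) = 0)
R = -64
C(s) = -128 (C(s) = -(0 - 64*(-6))/3 = -(0 + 384)/3 = -⅓*384 = -128)
C(91) + 120/(-172 + 10) = -128 + 120/(-172 + 10) = -128 + 120/(-162) = -128 - 1/162*120 = -128 - 20/27 = -3476/27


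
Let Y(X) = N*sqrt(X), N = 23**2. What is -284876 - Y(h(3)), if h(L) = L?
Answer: -284876 - 529*sqrt(3) ≈ -2.8579e+5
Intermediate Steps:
N = 529
Y(X) = 529*sqrt(X)
-284876 - Y(h(3)) = -284876 - 529*sqrt(3)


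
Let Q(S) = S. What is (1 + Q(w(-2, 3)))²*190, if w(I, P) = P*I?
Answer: 4750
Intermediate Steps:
w(I, P) = I*P
(1 + Q(w(-2, 3)))²*190 = (1 - 2*3)²*190 = (1 - 6)²*190 = (-5)²*190 = 25*190 = 4750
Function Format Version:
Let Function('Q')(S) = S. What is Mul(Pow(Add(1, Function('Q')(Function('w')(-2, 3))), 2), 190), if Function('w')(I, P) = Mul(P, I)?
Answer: 4750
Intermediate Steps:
Function('w')(I, P) = Mul(I, P)
Mul(Pow(Add(1, Function('Q')(Function('w')(-2, 3))), 2), 190) = Mul(Pow(Add(1, Mul(-2, 3)), 2), 190) = Mul(Pow(Add(1, -6), 2), 190) = Mul(Pow(-5, 2), 190) = Mul(25, 190) = 4750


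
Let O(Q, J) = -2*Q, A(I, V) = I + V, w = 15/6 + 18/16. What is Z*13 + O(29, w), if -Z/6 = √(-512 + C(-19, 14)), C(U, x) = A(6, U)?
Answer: -58 - 390*I*√21 ≈ -58.0 - 1787.2*I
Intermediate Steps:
w = 29/8 (w = 15*(⅙) + 18*(1/16) = 5/2 + 9/8 = 29/8 ≈ 3.6250)
C(U, x) = 6 + U
Z = -30*I*√21 (Z = -6*√(-512 + (6 - 19)) = -6*√(-512 - 13) = -30*I*√21 ≈ -137.48*I)
Z*13 + O(29, w) = -30*I*√21*13 - 2*29 = -390*I*√21 - 58 = -58 - 390*I*√21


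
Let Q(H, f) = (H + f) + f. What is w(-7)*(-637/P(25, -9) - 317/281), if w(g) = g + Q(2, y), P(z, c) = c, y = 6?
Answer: 1233008/2529 ≈ 487.55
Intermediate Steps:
Q(H, f) = H + 2*f
w(g) = 14 + g (w(g) = g + (2 + 2*6) = g + (2 + 12) = g + 14 = 14 + g)
w(-7)*(-637/P(25, -9) - 317/281) = (14 - 7)*(-637/(-9) - 317/281) = 7*(-637*(-⅑) - 317*1/281) = 7*(637/9 - 317/281) = 7*(176144/2529) = 1233008/2529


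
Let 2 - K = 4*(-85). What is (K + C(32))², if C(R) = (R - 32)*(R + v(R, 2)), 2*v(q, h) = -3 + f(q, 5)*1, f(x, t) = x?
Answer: 116964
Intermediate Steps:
K = 342 (K = 2 - 4*(-85) = 2 - 1*(-340) = 2 + 340 = 342)
v(q, h) = -3/2 + q/2 (v(q, h) = (-3 + q*1)/2 = (-3 + q)/2 = -3/2 + q/2)
C(R) = (-32 + R)*(-3/2 + 3*R/2) (C(R) = (R - 32)*(R + (-3/2 + R/2)) = (-32 + R)*(-3/2 + 3*R/2))
(K + C(32))² = (342 + (48 - 99/2*32 + (3/2)*32²))² = (342 + (48 - 1584 + (3/2)*1024))² = (342 + (48 - 1584 + 1536))² = (342 + 0)² = 342² = 116964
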